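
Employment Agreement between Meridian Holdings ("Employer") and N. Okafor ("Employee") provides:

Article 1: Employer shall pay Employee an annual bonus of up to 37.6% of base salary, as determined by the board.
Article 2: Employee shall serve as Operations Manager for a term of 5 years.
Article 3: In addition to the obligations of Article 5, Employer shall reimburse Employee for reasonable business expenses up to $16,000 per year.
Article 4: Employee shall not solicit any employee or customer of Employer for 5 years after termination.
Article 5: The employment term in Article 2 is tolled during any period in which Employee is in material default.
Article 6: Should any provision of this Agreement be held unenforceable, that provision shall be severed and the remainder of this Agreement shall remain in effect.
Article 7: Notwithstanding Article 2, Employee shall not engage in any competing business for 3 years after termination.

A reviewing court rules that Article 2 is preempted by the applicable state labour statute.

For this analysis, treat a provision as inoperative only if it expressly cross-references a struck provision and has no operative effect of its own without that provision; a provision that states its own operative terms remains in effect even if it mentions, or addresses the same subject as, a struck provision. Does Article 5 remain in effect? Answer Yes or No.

No

Article 2 is struck. The whole of Article 5 is the tolling of the employment term, defined by reference to Article 2, so Article 5 cannot stand once Article 2 is removed. Although Article 7 refers to Article 2, its operative terms do not depend on Article 2, so it remains in effect. Article 3 mentions Article 5 but its own obligation stands independently of Article 5, so Article 3 is not affected. Article 6 is a severability clause and preserves every provision that can still be given independent effect. The provisions still in force are Article 1, Article 3, Article 4, Article 6, and Article 7. Article 5 is among the inoperative provisions, so the answer is no.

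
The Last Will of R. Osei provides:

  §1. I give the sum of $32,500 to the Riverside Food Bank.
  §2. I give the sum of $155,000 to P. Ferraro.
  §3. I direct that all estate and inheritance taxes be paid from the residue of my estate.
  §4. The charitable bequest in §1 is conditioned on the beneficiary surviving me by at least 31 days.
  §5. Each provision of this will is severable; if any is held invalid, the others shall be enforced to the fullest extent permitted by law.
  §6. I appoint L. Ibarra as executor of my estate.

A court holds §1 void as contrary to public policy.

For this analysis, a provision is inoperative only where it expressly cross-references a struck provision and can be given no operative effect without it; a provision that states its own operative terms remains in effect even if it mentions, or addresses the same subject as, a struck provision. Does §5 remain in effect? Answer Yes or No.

§1 is struck. §4 has no operative effect of its own apart from §1 and is therefore inoperative. §5 is a severability clause and preserves every provision that can still be given independent effect. That leaves §2, §3, §5, and §6 in effect. §5 is among the surviving provisions, so the answer is yes.

Yes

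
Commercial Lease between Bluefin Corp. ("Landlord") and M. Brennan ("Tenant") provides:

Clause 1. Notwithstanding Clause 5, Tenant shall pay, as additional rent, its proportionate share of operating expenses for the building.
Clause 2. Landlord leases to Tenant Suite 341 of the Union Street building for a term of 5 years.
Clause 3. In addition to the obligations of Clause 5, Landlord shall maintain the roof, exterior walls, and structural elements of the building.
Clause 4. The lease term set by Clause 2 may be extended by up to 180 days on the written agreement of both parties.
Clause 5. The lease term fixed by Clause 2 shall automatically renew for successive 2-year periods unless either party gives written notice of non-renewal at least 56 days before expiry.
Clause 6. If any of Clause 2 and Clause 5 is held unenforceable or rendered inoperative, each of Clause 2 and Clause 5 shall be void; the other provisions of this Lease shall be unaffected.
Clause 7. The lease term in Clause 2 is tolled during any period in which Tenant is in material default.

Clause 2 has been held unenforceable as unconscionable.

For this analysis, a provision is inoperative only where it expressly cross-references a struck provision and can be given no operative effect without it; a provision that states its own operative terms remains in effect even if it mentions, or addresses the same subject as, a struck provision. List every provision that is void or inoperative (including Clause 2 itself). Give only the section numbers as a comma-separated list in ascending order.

Clause 2 is struck. Clause 4 does nothing except set the extension of the lease term by reference to Clause 2; with Clause 2 gone it has no independent effect and is inoperative. Clause 5 operates only by reference to Clause 2, so it falls with Clause 2. Clause 7 operates only by reference to Clause 2, so it falls with Clause 2. Clause 3 mentions Clause 5 but its own obligation stands independently of Clause 5, so Clause 3 is not affected. Although Clause 1 refers to Clause 5, its operative terms do not depend on Clause 5, so it remains in effect. Clause 6 declares Clause 2 and Clause 5 mutually dependent; since one of them has fallen, all of them are of no effect. The remainder continues in force under Clause 6. That leaves Clause 1, Clause 3, and Clause 6 in effect.

2, 4, 5, 7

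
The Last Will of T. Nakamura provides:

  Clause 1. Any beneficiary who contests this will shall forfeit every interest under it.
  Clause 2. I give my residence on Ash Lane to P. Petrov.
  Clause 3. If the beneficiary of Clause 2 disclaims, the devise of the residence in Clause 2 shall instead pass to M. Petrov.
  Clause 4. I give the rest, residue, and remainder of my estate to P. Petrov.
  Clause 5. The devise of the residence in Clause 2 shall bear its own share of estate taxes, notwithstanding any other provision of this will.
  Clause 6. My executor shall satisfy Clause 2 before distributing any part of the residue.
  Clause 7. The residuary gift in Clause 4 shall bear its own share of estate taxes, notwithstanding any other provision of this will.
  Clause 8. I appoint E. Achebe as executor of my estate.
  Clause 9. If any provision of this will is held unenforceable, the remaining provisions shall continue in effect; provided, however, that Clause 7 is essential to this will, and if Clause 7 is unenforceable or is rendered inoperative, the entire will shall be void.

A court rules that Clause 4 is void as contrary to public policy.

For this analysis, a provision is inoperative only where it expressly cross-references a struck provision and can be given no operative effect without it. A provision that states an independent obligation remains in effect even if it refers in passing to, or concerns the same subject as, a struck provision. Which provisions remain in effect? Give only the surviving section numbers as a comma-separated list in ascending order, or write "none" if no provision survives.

none

Clause 4 is struck. Clause 7 merely fixes the tax charge on Clause 4; with Clause 4 gone it has nothing to operate on and falls away. Clause 9 makes Clause 7 an essential term, and Clause 7 has been rendered inoperative by the cascade; under Clause 9, the entire will is therefore void. No provision of the will survives.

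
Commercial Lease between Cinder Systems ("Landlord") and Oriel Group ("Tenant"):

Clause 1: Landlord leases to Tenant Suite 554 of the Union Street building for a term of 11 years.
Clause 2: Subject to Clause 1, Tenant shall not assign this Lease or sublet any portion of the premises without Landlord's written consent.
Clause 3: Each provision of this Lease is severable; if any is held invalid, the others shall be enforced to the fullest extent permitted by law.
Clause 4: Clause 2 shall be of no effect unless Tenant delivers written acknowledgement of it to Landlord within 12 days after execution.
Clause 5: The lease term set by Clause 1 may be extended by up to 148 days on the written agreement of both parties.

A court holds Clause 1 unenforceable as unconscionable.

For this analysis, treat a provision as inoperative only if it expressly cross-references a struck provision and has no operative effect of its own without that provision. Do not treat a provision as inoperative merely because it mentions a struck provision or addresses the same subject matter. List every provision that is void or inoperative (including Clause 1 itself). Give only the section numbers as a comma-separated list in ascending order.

Clause 1 is struck. Clause 5 operates only by reference to Clause 1, so it falls with Clause 1. Although Clause 2 refers to Clause 1, its operative terms do not depend on Clause 1, so it remains in effect. Under the severability clause in Clause 3, the remaining provisions continue in force. Clause 2, Clause 3, and Clause 4 remain in effect.

1, 5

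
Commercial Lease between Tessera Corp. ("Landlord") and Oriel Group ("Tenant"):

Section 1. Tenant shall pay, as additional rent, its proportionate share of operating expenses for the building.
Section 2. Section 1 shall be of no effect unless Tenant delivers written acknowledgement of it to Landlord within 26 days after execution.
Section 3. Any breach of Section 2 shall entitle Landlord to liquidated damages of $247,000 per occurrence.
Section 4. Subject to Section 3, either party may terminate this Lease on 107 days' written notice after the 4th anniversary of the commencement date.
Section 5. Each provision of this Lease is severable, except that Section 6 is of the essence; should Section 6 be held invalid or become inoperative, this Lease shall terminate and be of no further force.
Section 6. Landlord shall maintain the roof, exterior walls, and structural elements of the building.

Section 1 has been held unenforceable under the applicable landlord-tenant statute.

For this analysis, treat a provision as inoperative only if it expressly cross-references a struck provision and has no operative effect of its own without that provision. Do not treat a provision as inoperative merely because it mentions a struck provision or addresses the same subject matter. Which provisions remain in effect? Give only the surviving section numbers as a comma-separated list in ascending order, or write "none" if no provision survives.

4, 5, 6

Section 1 is struck. Section 2 merely fixes the acknowledgement condition for Section 1; with Section 1 gone it has nothing to operate on and falls away. Section 3 does nothing except set the liquidated-damages amount by reference to Section 2; with Section 2 gone it has no independent effect and is inoperative. Section 4 mentions Section 3 but its own obligation stands independently of Section 3, so Section 4 is not affected. Section 5 makes Section 6 an essential term, but Section 6 is unaffected, so the severability proviso in Section 5 preserves the remaining provisions. That leaves Section 4, Section 5, and Section 6 in effect.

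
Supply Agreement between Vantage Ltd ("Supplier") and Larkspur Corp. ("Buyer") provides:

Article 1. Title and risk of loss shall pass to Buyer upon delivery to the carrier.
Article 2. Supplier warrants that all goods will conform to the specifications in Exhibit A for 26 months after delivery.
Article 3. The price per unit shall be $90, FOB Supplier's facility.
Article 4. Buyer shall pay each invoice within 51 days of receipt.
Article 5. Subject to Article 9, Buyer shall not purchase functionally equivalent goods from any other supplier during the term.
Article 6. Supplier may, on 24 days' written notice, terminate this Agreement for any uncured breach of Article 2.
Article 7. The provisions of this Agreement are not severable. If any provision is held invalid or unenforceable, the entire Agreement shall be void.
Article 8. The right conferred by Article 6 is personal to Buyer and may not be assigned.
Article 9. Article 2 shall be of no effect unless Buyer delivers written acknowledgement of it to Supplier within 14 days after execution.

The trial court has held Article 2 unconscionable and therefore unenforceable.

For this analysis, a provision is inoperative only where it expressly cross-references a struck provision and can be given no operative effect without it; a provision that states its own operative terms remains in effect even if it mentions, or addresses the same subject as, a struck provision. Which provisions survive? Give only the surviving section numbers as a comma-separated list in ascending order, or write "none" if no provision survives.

none

Article 2 is struck. The only function of Article 6 is the termination right for breach of Article 2, so it cannot stand once Article 2 is removed. The only function of Article 9 is the acknowledgement condition for Article 2, so it cannot stand once Article 2 is removed. The only function of Article 8 is the non-assignment of Article 6, so it cannot stand once Article 6 is removed. Article 7 provides that the Agreement is not severable, so the invalidity of any one provision voids the entire Agreement. No provision of the Agreement survives.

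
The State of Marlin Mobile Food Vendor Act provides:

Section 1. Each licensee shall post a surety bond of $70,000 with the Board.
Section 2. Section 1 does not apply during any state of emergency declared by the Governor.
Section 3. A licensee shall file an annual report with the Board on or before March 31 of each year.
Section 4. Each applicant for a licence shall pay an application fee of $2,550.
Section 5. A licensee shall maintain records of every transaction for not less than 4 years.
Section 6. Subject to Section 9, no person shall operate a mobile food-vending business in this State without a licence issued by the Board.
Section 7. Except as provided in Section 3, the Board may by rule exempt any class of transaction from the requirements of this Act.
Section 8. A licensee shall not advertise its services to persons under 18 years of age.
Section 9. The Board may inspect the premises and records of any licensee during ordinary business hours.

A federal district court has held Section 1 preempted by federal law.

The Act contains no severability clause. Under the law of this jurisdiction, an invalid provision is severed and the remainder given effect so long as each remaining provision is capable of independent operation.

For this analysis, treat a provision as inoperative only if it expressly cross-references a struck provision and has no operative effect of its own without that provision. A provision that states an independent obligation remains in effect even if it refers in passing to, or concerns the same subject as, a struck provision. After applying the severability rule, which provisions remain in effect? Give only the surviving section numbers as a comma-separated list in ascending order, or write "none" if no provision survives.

Section 1 is struck. Section 2 operates only by reference to Section 1, so it falls with Section 1. Under the stated default rule, only provisions that cannot operate independently fall away; the rest are enforced. That leaves Section 3, Section 4, Section 5, Section 6, Section 7, Section 8, and Section 9 in effect.

3, 4, 5, 6, 7, 8, 9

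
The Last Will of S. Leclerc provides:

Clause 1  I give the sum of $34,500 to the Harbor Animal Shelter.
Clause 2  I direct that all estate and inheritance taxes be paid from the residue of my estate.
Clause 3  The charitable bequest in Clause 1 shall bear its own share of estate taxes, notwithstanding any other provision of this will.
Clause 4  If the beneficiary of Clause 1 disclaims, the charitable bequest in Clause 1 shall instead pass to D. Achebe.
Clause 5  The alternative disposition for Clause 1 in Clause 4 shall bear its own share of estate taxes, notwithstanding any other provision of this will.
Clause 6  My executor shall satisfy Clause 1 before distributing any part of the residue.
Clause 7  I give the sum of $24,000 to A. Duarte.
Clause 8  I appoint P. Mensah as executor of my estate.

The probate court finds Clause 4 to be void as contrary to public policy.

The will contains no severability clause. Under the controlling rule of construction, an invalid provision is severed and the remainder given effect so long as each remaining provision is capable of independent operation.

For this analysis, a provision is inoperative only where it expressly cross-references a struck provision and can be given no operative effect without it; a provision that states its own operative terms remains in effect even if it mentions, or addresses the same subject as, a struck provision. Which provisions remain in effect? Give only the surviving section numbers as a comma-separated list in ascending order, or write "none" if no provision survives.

1, 2, 3, 6, 7, 8

Clause 4 is struck. Clause 5 merely fixes the tax charge on Clause 4; with Clause 4 gone it has nothing to operate on and falls away. With no severability clause, the stated default rule severs what cannot stand and enforces each remaining provision that can operate on its own. Clause 1, Clause 2, Clause 3, Clause 6, Clause 7, and Clause 8 remain in effect.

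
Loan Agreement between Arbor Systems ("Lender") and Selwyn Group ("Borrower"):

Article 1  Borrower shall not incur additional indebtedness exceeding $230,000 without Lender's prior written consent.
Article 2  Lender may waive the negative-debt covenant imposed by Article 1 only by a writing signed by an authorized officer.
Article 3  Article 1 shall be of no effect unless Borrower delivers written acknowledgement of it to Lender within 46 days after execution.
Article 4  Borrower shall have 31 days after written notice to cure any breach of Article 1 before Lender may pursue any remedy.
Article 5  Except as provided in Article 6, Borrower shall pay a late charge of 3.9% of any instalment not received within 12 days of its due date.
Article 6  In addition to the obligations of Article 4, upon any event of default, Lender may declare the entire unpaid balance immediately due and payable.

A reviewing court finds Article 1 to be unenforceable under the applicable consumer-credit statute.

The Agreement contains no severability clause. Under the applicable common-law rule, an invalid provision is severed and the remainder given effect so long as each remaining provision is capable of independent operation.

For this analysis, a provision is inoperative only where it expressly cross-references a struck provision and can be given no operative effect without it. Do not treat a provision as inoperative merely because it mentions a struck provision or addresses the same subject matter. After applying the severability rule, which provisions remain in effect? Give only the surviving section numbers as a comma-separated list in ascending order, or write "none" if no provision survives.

Article 1 is struck. The only function of Article 2 is the waiver condition for Article 1, so it cannot stand once Article 1 is removed. The only function of Article 3 is the acknowledgement condition for Article 1, so it cannot stand once Article 1 is removed. Article 4 has no operative effect of its own apart from Article 1 and is therefore inoperative. Although Article 6 refers to Article 4, its operative terms do not depend on Article 4, so it remains in effect. Under the stated default rule, only provisions that cannot operate independently fall away; the rest are enforced. That leaves Article 5 and Article 6 in effect.

5, 6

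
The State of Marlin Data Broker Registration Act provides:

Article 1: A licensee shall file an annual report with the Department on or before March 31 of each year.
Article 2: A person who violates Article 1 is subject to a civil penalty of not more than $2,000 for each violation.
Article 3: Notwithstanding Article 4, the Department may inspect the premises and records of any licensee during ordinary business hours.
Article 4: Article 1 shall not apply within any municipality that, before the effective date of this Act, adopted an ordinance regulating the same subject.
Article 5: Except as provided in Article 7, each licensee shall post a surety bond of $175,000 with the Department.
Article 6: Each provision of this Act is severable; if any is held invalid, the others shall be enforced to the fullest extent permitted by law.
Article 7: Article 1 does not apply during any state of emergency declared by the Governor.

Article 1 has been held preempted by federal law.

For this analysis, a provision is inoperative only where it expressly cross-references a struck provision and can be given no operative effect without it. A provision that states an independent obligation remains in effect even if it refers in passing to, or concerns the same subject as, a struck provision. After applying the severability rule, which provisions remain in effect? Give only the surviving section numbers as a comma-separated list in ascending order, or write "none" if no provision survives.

Article 1 is struck. Article 2 merely fixes the civil penalty for violating Article 1; with Article 1 gone it has nothing to operate on and falls away. Article 4 has no operative effect of its own apart from Article 1 and is therefore inoperative. Article 7 operates only by reference to Article 1, so it falls with Article 1. Although Article 5 refers to Article 7, its operative terms do not depend on Article 7, so it remains in effect. Article 3 mentions Article 4 but its own obligation stands independently of Article 4, so Article 3 is not affected. Under the severability clause in Article 6, the remaining provisions continue in force. Article 3, Article 5, and Article 6 remain in effect.

3, 5, 6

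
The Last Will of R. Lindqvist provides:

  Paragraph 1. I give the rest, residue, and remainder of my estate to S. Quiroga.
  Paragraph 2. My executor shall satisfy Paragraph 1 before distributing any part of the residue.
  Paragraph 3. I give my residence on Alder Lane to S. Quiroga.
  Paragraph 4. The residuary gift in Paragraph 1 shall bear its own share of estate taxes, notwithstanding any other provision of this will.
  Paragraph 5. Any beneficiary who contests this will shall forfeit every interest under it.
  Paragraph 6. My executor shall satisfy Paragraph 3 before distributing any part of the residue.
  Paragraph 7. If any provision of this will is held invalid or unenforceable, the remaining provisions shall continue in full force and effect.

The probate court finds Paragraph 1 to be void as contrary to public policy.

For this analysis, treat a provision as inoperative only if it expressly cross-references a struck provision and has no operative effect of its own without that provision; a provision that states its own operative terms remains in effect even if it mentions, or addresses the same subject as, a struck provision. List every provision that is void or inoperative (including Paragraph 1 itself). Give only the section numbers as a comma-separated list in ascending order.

Paragraph 1 is struck. The only function of Paragraph 2 is the priority direction for Paragraph 1, so it cannot stand once Paragraph 1 is removed. The only function of Paragraph 4 is the tax charge on Paragraph 1, so it cannot stand once Paragraph 1 is removed. Paragraph 7 is a severability clause and preserves every provision that can still be given independent effect. That leaves Paragraph 3, Paragraph 5, Paragraph 6, and Paragraph 7 in effect.

1, 2, 4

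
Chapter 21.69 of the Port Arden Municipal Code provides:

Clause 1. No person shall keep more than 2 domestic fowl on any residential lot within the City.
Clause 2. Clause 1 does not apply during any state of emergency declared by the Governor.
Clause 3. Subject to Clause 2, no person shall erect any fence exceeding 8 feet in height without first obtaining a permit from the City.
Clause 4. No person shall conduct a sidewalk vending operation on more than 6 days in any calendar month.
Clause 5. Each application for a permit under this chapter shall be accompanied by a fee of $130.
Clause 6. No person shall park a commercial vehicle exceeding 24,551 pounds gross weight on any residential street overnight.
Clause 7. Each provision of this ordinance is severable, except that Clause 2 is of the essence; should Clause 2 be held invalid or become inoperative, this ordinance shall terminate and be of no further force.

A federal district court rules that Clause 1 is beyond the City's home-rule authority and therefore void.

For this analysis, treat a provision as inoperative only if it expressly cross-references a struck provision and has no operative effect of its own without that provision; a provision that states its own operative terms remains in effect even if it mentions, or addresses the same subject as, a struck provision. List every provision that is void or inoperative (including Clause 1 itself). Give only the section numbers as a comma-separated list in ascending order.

Clause 1 is struck. Clause 2 merely fixes the emergency suspension of Clause 1; with Clause 1 gone it has nothing to operate on and falls away. Clause 7 makes Clause 2 an essential term, and Clause 2 has been rendered inoperative by the cascade; under Clause 7, the entire ordinance is therefore void. No provision of the ordinance survives.

1, 2, 3, 4, 5, 6, 7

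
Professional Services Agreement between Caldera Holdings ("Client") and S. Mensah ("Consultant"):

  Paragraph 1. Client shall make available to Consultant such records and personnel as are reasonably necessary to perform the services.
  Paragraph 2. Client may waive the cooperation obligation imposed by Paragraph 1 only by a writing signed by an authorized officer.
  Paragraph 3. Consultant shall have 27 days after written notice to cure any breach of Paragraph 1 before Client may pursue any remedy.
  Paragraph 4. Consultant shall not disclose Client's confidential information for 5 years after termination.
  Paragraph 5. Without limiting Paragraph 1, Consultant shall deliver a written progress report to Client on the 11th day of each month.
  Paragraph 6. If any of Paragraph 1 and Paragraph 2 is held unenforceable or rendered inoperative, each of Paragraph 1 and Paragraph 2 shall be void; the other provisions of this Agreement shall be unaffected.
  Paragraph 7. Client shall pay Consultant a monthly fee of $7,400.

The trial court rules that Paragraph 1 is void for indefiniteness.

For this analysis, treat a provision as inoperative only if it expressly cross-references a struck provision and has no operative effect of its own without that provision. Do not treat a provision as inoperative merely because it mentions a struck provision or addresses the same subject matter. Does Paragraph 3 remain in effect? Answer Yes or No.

Paragraph 1 is struck. Paragraph 2 has no operative effect of its own apart from Paragraph 1 and is therefore inoperative. Paragraph 3 has no operative effect of its own apart from Paragraph 1 and is therefore inoperative. Although Paragraph 5 refers to Paragraph 1, its operative terms do not depend on Paragraph 1, so it remains in effect. Paragraph 6 declares Paragraph 1 and Paragraph 2 mutually dependent; since one of them has fallen, all of them are of no effect. The remainder continues in force under Paragraph 6. The provisions still in force are Paragraph 4, Paragraph 5, Paragraph 6, and Paragraph 7. Paragraph 3 is among the inoperative provisions, so the answer is no.

No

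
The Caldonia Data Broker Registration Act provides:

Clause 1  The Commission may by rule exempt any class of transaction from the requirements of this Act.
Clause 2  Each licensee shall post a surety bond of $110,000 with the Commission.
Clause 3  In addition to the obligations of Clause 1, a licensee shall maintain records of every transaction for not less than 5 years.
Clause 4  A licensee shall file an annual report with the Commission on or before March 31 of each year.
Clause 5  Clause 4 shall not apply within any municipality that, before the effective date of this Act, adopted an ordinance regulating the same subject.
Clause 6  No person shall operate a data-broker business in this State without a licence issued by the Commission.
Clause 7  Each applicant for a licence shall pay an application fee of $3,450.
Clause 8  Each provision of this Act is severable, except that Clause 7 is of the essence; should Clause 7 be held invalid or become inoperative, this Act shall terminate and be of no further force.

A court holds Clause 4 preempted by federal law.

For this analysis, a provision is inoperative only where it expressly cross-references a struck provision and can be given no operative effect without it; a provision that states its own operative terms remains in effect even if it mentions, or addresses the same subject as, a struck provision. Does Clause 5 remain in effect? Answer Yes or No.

No

Clause 4 is struck. Clause 5 merely fixes the local-preemption carve-out from Clause 4; with Clause 4 gone it has nothing to operate on and falls away. Clause 8 makes Clause 7 an essential term, but Clause 7 is unaffected, so the severability proviso in Clause 8 preserves the remaining provisions. That leaves Clause 1, Clause 2, Clause 3, Clause 6, Clause 7, and Clause 8 in effect. Clause 5 is among the inoperative provisions, so the answer is no.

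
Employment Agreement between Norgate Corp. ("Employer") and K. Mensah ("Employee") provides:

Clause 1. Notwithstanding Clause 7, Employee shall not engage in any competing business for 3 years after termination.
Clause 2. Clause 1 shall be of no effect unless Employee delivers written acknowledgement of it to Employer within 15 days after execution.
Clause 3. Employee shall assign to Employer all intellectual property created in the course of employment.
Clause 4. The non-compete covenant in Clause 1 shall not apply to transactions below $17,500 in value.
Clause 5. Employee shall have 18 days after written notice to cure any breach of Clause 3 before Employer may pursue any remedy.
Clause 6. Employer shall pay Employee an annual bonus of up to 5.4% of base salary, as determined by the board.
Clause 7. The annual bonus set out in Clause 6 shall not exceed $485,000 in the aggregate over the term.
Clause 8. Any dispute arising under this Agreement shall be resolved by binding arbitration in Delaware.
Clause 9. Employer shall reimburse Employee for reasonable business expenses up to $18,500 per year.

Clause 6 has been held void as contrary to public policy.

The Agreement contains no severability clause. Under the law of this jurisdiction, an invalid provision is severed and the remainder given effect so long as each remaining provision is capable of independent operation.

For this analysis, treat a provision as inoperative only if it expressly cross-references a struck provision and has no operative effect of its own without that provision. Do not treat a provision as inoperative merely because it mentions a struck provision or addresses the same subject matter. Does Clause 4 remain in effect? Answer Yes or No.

Yes

Clause 6 is struck. Clause 7 does nothing except set the aggregate cap on the annual bonus by reference to Clause 6; with Clause 6 gone it has no independent effect and is inoperative. Clause 1 mentions Clause 7 but its own obligation stands independently of Clause 7, so Clause 1 is not affected. Under the stated default rule, only provisions that cannot operate independently fall away; the rest are enforced. That leaves Clause 1, Clause 2, Clause 3, Clause 4, Clause 5, Clause 8, and Clause 9 in effect. Clause 4 is among the surviving provisions, so the answer is yes.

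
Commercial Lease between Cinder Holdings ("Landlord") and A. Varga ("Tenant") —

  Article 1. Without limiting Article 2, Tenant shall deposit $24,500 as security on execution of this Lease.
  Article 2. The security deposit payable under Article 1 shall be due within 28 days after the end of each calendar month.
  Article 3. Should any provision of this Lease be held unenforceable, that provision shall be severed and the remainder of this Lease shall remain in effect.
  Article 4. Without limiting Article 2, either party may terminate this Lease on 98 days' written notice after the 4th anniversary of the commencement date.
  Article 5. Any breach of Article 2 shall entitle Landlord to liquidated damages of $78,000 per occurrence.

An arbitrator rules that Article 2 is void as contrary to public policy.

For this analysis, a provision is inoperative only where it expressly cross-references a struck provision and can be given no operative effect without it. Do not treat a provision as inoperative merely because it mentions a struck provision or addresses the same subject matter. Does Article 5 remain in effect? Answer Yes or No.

No

Article 2 is struck. Article 5 has no operative effect of its own apart from Article 2 and is therefore inoperative. Article 1 mentions Article 2 but its own obligation stands independently of Article 2, so Article 1 is not affected. Article 4 mentions Article 2 but its own obligation stands independently of Article 2, so Article 4 is not affected. Under the severability clause in Article 3, the remaining provisions continue in force. That leaves Article 1, Article 3, and Article 4 in effect. Article 5 is among the inoperative provisions, so the answer is no.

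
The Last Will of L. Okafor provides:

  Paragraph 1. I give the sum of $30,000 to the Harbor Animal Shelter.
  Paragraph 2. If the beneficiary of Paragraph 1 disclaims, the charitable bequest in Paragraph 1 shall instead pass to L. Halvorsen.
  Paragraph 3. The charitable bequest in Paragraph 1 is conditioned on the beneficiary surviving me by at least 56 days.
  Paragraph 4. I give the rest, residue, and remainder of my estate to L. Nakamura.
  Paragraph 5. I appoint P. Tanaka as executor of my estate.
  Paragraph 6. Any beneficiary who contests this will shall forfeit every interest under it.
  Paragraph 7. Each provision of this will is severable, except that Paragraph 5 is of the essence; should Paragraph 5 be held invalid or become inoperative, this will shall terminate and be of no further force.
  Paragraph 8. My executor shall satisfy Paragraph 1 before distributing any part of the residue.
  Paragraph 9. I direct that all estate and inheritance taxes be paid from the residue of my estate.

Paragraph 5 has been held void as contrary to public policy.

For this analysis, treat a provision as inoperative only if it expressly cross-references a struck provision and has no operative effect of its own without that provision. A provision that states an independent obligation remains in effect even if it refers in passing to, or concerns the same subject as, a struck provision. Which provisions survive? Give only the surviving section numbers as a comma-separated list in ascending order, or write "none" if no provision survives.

Paragraph 5 is struck. Nothing else in the will is defined by reference to Paragraph 5. Paragraph 7 makes Paragraph 5 an essential term, and Paragraph 5 is the provision held invalid; under Paragraph 7, the entire will is therefore void. No provision of the will survives.

none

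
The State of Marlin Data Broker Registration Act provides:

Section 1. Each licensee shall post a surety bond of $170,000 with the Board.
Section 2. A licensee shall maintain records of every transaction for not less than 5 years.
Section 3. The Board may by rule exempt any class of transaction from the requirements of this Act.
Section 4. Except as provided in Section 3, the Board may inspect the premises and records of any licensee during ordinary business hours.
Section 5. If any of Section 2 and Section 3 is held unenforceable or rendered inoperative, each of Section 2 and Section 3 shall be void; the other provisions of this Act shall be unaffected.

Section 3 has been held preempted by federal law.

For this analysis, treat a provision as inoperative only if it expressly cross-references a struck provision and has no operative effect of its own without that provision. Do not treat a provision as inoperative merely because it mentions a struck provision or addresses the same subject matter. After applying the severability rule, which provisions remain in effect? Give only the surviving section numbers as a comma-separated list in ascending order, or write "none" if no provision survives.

1, 4, 5

Section 3 is struck. Although Section 4 refers to Section 3, its operative terms do not depend on Section 3, so it remains in effect. No other provision's operative terms depend on Section 3. Section 5 declares Section 2 and Section 3 mutually dependent; since one of them has fallen, all of them are of no effect. That brings down Section 2 as well. The remainder continues in force under Section 5. Section 1, Section 4, and Section 5 remain in effect.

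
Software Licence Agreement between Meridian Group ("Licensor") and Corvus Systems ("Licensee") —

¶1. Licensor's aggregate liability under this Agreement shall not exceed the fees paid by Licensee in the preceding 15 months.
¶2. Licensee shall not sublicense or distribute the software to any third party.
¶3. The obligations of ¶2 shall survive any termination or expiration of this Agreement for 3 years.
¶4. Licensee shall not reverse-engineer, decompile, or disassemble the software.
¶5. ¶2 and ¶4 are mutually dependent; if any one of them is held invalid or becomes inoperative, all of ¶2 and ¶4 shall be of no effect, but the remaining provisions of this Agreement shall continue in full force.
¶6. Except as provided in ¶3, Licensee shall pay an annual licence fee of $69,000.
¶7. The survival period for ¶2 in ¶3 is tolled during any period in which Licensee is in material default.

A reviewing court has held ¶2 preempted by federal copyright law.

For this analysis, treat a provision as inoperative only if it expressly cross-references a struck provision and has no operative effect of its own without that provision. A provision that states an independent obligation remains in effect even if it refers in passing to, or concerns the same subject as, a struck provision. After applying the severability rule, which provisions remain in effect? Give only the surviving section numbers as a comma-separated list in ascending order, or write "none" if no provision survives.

¶2 is struck. The only function of ¶3 is the survival period for ¶2, so it cannot stand once ¶2 is removed. ¶7 does nothing except set the tolling of the survival period for ¶2 by reference to ¶3; with ¶3 gone it has no independent effect and is inoperative. ¶6 mentions ¶3 but its own obligation stands independently of ¶3, so ¶6 is not affected. ¶5 declares ¶2 and ¶4 mutually dependent; since one of them has fallen, all of them are of no effect. That brings down ¶4 as well. The remainder continues in force under ¶5. The provisions still in force are ¶1, ¶5, and ¶6.

1, 5, 6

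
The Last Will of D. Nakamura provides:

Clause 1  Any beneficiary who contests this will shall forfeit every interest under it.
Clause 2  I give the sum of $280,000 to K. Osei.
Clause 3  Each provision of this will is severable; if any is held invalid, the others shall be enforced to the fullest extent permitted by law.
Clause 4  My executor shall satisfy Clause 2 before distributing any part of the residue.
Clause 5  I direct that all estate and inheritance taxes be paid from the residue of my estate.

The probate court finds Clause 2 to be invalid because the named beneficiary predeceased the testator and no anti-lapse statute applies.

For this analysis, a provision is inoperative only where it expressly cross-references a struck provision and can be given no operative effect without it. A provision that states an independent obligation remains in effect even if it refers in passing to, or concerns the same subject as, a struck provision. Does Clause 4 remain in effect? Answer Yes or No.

No

Clause 2 is struck. The only function of Clause 4 is the priority direction for Clause 2, so it cannot stand once Clause 2 is removed. Clause 3 is a severability clause and preserves every provision that can still be given independent effect. Clause 1, Clause 3, and Clause 5 remain in effect. Clause 4 is among the inoperative provisions, so the answer is no.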